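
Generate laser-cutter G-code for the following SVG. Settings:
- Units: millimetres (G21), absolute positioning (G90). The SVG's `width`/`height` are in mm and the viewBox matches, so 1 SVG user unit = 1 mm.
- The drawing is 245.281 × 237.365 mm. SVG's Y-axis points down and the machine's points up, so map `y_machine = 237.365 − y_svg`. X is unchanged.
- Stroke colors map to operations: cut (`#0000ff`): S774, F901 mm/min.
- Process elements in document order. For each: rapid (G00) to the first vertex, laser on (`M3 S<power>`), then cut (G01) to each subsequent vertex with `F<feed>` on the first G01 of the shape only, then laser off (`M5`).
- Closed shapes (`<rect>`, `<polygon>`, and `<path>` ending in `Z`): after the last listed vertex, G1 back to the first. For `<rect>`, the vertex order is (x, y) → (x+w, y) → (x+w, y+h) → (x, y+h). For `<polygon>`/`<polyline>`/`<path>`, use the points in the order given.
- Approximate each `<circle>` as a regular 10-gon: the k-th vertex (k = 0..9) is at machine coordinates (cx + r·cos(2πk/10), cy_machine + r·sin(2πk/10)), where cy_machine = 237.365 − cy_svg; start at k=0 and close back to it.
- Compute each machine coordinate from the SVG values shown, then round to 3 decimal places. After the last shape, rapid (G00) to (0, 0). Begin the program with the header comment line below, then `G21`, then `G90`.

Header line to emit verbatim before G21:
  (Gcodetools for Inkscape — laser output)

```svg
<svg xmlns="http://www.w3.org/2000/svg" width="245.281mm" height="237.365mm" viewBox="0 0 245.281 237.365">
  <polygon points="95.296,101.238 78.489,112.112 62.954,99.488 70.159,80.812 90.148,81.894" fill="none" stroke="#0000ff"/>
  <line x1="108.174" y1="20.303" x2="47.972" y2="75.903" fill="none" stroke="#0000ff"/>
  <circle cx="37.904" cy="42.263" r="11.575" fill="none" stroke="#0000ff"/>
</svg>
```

(Gcodetools for Inkscape — laser output)
G21
G90
G00 X95.296 Y136.127
M3 S774
G01 X78.489 Y125.253 F901
G01 X62.954 Y137.877
G01 X70.159 Y156.553
G01 X90.148 Y155.471
G01 X95.296 Y136.127
M5
G00 X108.174 Y217.062
M3 S774
G01 X47.972 Y161.462 F901
M5
G00 X49.479 Y195.102
M3 S774
G01 X47.268 Y201.906 F901
G01 X41.481 Y206.110
G01 X34.327 Y206.110
G01 X28.540 Y201.906
G01 X26.329 Y195.102
G01 X28.540 Y188.298
G01 X34.327 Y184.094
G01 X41.481 Y184.094
G01 X47.268 Y188.298
G01 X49.479 Y195.102
M5
G00 X0.000 Y0.000

viewBox `0 0 245.281 237.365` with mm width/height → 1 unit = 1 mm. Flip: y_m = 237.365 − y_svg.

**Shape 1** — `<polygon>` regular polygon, stroke `#0000ff` → cut (S774, F901). Machine vertices: (95.296,136.127) → (78.489,125.253) → (62.954,137.877) → (70.159,156.553) → (90.148,155.471) → (95.296,136.127). Closed: final G1 returns to the first vertex.

**Shape 2** — `<line>` line segment, stroke `#0000ff` → cut (S774, F901). Machine vertices: (108.174,217.062) → (47.972,161.462). Open path.

**Shape 3** — `<circle>` circle, stroke `#0000ff` → cut (S774, F901). Machine vertices: (49.479,195.102) → (47.268,201.906) → (41.481,206.110) → (34.327,206.110) → (28.540,201.906) → (26.329,195.102) → (28.540,188.298) → (34.327,184.094) → (41.481,184.094) → (47.268,188.298) → (49.479,195.102). Closed: final G1 returns to the first vertex.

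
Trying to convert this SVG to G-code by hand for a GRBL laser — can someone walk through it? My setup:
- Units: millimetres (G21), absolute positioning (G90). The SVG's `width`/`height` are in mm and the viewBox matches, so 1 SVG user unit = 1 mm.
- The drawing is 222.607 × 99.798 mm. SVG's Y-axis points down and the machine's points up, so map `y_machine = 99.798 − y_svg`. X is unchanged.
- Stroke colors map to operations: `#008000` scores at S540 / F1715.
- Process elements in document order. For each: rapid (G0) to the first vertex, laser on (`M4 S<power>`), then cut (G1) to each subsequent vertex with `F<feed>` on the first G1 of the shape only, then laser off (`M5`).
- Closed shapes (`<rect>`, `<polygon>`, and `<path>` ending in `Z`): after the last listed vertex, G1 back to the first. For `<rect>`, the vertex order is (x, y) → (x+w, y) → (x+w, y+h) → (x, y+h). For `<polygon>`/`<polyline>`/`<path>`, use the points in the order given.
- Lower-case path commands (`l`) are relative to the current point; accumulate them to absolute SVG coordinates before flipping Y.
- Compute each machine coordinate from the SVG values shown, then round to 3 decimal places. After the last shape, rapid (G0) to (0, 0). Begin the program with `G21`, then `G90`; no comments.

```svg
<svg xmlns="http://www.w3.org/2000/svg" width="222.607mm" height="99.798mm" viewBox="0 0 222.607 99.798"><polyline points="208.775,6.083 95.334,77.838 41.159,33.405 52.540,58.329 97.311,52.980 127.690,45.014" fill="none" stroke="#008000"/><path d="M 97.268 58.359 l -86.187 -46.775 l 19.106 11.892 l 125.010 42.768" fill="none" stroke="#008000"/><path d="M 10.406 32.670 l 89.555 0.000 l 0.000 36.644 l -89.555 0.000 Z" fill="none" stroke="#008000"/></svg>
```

G21
G90
G0 X208.775 Y93.715
M4 S540
G1 X95.334 Y21.960 F1715
G1 X41.159 Y66.393
G1 X52.540 Y41.469
G1 X97.311 Y46.818
G1 X127.690 Y54.784
M5
G0 X97.268 Y41.439
M4 S540
G1 X11.081 Y88.214 F1715
G1 X30.187 Y76.322
G1 X155.197 Y33.554
M5
G0 X10.406 Y67.128
M4 S540
G1 X99.961 Y67.128 F1715
G1 X99.961 Y30.484
G1 X10.406 Y30.484
G1 X10.406 Y67.128
M5
G0 X0.000 Y0.000

viewBox `0 0 222.607 99.798` with mm width/height → 1 unit = 1 mm. Flip: y_m = 99.798 − y_svg.

**Shape 1** — `<polyline>` open polyline, stroke `#008000` → score (S540, F1715). Machine vertices: (208.775,93.715) → (95.334,21.960) → (41.159,66.393) → (52.540,41.469) → (97.311,46.818) → (127.690,54.784). Open path.

**Shape 2** — `<path>` open polyline, stroke `#008000` → score (S540, F1715). Machine vertices: (97.268,41.439) → (11.081,88.214) → (30.187,76.322) → (155.197,33.554). Open path.

**Shape 3** — `<path>` rectangle, stroke `#008000` → score (S540, F1715). Machine vertices: (10.406,67.128) → (99.961,67.128) → (99.961,30.484) → (10.406,30.484) → (10.406,67.128). Closed: final G1 returns to the first vertex.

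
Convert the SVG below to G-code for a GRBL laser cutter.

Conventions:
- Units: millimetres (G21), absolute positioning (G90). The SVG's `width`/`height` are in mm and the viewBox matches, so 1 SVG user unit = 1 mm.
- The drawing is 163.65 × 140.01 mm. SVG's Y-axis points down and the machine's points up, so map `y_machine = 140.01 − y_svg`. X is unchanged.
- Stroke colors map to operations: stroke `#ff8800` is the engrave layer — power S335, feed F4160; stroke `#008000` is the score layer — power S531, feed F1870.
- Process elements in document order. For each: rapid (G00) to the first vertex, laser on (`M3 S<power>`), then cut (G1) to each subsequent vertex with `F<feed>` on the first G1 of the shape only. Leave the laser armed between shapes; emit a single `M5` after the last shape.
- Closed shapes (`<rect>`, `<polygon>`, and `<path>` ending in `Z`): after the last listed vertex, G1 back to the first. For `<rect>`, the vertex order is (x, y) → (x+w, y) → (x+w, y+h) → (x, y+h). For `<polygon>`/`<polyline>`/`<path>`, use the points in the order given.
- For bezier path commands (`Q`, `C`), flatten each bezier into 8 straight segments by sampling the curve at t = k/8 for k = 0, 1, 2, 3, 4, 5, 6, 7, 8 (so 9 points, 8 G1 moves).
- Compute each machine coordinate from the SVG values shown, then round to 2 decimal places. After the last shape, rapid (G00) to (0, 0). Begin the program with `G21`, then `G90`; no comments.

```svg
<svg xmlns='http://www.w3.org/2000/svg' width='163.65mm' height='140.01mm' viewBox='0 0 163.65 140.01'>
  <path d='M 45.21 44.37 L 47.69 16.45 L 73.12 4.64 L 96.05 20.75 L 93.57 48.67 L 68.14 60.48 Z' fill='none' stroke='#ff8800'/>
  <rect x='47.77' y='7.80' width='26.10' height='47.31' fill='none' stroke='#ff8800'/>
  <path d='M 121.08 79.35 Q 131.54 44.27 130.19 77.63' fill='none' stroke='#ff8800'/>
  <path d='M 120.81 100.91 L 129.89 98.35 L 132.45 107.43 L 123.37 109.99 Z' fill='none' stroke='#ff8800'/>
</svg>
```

G21
G90
G00 X45.21 Y95.64
M3 S335
G1 X47.69 Y123.56 F4160
G1 X73.12 Y135.37
G1 X96.05 Y119.26
G1 X93.57 Y91.34
G1 X68.14 Y79.53
G1 X45.21 Y95.64
G00 X47.77 Y132.21
M3 S335
G1 X73.87 Y132.21 F4160
G1 X73.87 Y84.90
G1 X47.77 Y84.90
G1 X47.77 Y132.21
G00 X121.08 Y60.66
M3 S335
G1 X123.51 Y68.36 F4160
G1 X125.57 Y73.92
G1 X127.26 Y77.35
G1 X128.59 Y78.63
G1 X129.54 Y77.78
G1 X130.13 Y74.78
G1 X130.34 Y69.65
G1 X130.19 Y62.38
G00 X120.81 Y39.10
M3 S335
G1 X129.89 Y41.66 F4160
G1 X132.45 Y32.58
G1 X123.37 Y30.02
G1 X120.81 Y39.10
M5
G00 X0.00 Y0.00

viewBox `0 0 163.65 140.01` with mm width/height → 1 unit = 1 mm. Flip: y_m = 140.01 − y_svg.

**Shape 1** — `<path>` regular polygon, stroke `#ff8800` → engrave (S335, F4160). Machine vertices: (45.21,95.64) → (47.69,123.56) → (73.12,135.37) → (96.05,119.26) → (93.57,91.34) → (68.14,79.53) → (45.21,95.64). Closed: final G1 returns to the first vertex.

**Shape 2** — `<rect>` rectangle, stroke `#ff8800` → engrave (S335, F4160). Machine vertices: (47.77,132.21) → (73.87,132.21) → (73.87,84.90) → (47.77,84.90) → (47.77,132.21). Closed: final G1 returns to the first vertex.

**Shape 3** — `<path>` quadratic bezier, stroke `#ff8800` → engrave (S335, F4160). Control points (SVG): P0=(121.08,79.35), P1=(131.54,44.27), P2=(130.19,77.63); sampled at t=k/8. Machine vertices: (121.08,60.66) → (123.51,68.36) → (125.57,73.92) → (127.26,77.35) → (128.59,78.63) → (129.54,77.78) → (130.13,74.78) → (130.34,69.65) → (130.19,62.38). Open path.

**Shape 4** — `<path>` regular polygon, stroke `#ff8800` → engrave (S335, F4160). Machine vertices: (120.81,39.10) → (129.89,41.66) → (132.45,32.58) → (123.37,30.02) → (120.81,39.10). Closed: final G1 returns to the first vertex.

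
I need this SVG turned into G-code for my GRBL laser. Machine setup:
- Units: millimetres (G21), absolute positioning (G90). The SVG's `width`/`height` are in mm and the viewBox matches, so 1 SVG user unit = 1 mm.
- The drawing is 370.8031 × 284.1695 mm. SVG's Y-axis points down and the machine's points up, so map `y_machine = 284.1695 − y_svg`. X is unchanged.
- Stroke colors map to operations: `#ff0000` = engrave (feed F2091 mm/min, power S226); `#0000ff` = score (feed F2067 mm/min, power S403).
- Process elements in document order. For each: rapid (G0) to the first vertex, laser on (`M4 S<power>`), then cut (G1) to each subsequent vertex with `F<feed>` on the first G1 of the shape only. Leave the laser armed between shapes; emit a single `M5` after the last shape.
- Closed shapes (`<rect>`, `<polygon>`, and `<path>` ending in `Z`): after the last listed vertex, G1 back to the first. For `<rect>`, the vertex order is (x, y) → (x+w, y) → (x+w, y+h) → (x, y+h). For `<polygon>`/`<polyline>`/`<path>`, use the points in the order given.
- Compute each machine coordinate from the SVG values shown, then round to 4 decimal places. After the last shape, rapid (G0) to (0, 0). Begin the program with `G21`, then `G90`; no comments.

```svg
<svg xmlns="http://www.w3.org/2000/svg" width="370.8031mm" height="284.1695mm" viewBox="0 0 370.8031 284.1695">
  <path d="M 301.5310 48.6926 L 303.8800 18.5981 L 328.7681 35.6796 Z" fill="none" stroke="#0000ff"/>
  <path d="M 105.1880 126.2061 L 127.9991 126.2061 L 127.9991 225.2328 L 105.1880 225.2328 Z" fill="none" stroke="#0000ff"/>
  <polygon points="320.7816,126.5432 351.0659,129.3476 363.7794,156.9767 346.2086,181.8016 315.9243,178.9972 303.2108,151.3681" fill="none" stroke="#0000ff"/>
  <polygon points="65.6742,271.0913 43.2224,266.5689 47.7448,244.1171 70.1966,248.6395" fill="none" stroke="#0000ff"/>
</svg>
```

Since the viewBox matches the mm dimensions, user units are millimetres directly. The only transform is the Y-flip y_m = 284.1695 − y_svg.

Shape 1 is a regular polygon drawn with `<path>`. Its stroke #0000ff means score at S403, F2067. After flipping Y the toolpath is (301.5310,235.4769) → (303.8800,265.5714) → (328.7681,248.4899) → (301.5310,235.4769), returning to the start.

Shape 2 is a rectangle drawn with `<path>`. Its stroke #0000ff means score at S403, F2067. After flipping Y the toolpath is (105.1880,157.9634) → (127.9991,157.9634) → (127.9991,58.9367) → (105.1880,58.9367) → (105.1880,157.9634), returning to the start.

Shape 3 is a regular polygon drawn with `<polygon>`. Its stroke #0000ff means score at S403, F2067. After flipping Y the toolpath is (320.7816,157.6263) → (351.0659,154.8219) → (363.7794,127.1928) → (346.2086,102.3679) → (315.9243,105.1723) → (303.2108,132.8014) → (320.7816,157.6263), returning to the start.

Shape 4 is a regular polygon drawn with `<polygon>`. Its stroke #0000ff means score at S403, F2067. After flipping Y the toolpath is (65.6742,13.0782) → (43.2224,17.6006) → (47.7448,40.0524) → (70.1966,35.5300) → (65.6742,13.0782), returning to the start.

G21
G90
G0 X301.5310 Y235.4769
M4 S403
G1 X303.8800 Y265.5714 F2067
G1 X328.7681 Y248.4899
G1 X301.5310 Y235.4769
G0 X105.1880 Y157.9634
M4 S403
G1 X127.9991 Y157.9634 F2067
G1 X127.9991 Y58.9367
G1 X105.1880 Y58.9367
G1 X105.1880 Y157.9634
G0 X320.7816 Y157.6263
M4 S403
G1 X351.0659 Y154.8219 F2067
G1 X363.7794 Y127.1928
G1 X346.2086 Y102.3679
G1 X315.9243 Y105.1723
G1 X303.2108 Y132.8014
G1 X320.7816 Y157.6263
G0 X65.6742 Y13.0782
M4 S403
G1 X43.2224 Y17.6006 F2067
G1 X47.7448 Y40.0524
G1 X70.1966 Y35.5300
G1 X65.6742 Y13.0782
M5
G0 X0.0000 Y0.0000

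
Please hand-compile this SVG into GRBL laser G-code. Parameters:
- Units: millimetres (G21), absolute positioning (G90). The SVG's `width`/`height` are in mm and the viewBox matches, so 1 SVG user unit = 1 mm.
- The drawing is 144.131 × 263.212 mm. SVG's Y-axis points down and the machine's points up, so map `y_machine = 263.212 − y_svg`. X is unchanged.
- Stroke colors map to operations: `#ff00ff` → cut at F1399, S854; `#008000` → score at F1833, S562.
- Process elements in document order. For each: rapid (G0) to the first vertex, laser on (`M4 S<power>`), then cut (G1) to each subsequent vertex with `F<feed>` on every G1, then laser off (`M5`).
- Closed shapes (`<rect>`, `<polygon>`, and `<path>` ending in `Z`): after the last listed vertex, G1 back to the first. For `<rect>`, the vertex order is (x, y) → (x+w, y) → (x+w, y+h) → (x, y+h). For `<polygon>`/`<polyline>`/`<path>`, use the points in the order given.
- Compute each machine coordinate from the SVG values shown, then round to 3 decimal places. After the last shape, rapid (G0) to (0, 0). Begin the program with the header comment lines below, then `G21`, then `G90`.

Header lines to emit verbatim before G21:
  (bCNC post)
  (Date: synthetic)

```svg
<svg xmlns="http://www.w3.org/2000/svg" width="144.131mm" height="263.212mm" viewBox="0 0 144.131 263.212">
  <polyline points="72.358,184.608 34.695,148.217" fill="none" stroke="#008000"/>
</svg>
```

1 u = 1 mm; y_m = 263.212 − y.

[1] `<polyline>` line segment, #008000→score S562 F1833: (72.358,78.604) → (34.695,114.995)

(bCNC post)
(Date: synthetic)
G21
G90
G0 X72.358 Y78.604
M4 S562
G1 X34.695 Y114.995 F1833
M5
G0 X0.000 Y0.000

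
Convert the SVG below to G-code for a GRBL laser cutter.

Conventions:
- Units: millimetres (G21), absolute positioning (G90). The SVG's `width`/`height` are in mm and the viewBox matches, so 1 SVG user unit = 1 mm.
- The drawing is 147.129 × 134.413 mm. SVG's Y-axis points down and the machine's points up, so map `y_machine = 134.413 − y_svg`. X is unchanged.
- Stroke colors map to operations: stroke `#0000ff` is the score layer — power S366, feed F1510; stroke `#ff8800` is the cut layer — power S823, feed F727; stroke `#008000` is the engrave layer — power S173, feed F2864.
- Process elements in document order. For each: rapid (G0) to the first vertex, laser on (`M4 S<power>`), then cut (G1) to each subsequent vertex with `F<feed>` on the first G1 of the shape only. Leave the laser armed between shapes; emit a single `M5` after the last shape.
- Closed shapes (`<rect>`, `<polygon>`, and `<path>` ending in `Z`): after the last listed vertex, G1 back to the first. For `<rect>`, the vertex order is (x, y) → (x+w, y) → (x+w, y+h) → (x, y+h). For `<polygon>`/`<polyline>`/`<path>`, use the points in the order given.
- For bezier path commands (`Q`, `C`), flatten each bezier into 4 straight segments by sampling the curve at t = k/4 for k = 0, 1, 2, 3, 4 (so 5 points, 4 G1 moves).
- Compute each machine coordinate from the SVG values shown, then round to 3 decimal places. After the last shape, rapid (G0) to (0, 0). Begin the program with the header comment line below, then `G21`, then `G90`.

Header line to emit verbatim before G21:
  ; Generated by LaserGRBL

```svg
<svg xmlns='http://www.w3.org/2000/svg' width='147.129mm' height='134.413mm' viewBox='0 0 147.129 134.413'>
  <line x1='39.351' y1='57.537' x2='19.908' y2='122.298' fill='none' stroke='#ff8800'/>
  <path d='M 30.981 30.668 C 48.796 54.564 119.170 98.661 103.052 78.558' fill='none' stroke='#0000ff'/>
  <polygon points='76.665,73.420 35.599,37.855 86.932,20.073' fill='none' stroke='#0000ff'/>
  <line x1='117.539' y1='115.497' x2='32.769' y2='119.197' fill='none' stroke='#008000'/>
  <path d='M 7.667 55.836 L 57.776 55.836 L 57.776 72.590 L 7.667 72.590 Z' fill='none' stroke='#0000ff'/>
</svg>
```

Since the viewBox matches the mm dimensions, user units are millimetres directly. The only transform is the Y-flip y_m = 134.413 − y_svg.

Shape 1 is a line segment drawn with `<line>`. Its stroke #ff8800 means cut at S823, F727. After flipping Y the toolpath is (39.351,76.876) → (19.908,12.115).

Shape 2 is a cubic bezier drawn with `<path>`. Its stroke #0000ff means score at S366, F1510. After flipping Y the toolpath is (30.981,103.745) → (52.024,83.354) → (79.741,63.300) → (101.096,51.496) → (103.052,55.855).

Shape 3 is a regular polygon drawn with `<polygon>`. Its stroke #0000ff means score at S366, F1510. After flipping Y the toolpath is (76.665,60.993) → (35.599,96.558) → (86.932,114.340) → (76.665,60.993), returning to the start.

Shape 4 is a line segment drawn with `<line>`. Its stroke #008000 means engrave at S173, F2864. After flipping Y the toolpath is (117.539,18.916) → (32.769,15.216).

Shape 5 is a rectangle drawn with `<path>`. Its stroke #0000ff means score at S366, F1510. After flipping Y the toolpath is (7.667,78.577) → (57.776,78.577) → (57.776,61.823) → (7.667,61.823) → (7.667,78.577), returning to the start.

; Generated by LaserGRBL
G21
G90
G0 X39.351 Y76.876
M4 S823
G1 X19.908 Y12.115 F727
G0 X30.981 Y103.745
M4 S366
G1 X52.024 Y83.354 F1510
G1 X79.741 Y63.300
G1 X101.096 Y51.496
G1 X103.052 Y55.855
G0 X76.665 Y60.993
M4 S366
G1 X35.599 Y96.558 F1510
G1 X86.932 Y114.340
G1 X76.665 Y60.993
G0 X117.539 Y18.916
M4 S173
G1 X32.769 Y15.216 F2864
G0 X7.667 Y78.577
M4 S366
G1 X57.776 Y78.577 F1510
G1 X57.776 Y61.823
G1 X7.667 Y61.823
G1 X7.667 Y78.577
M5
G0 X0.000 Y0.000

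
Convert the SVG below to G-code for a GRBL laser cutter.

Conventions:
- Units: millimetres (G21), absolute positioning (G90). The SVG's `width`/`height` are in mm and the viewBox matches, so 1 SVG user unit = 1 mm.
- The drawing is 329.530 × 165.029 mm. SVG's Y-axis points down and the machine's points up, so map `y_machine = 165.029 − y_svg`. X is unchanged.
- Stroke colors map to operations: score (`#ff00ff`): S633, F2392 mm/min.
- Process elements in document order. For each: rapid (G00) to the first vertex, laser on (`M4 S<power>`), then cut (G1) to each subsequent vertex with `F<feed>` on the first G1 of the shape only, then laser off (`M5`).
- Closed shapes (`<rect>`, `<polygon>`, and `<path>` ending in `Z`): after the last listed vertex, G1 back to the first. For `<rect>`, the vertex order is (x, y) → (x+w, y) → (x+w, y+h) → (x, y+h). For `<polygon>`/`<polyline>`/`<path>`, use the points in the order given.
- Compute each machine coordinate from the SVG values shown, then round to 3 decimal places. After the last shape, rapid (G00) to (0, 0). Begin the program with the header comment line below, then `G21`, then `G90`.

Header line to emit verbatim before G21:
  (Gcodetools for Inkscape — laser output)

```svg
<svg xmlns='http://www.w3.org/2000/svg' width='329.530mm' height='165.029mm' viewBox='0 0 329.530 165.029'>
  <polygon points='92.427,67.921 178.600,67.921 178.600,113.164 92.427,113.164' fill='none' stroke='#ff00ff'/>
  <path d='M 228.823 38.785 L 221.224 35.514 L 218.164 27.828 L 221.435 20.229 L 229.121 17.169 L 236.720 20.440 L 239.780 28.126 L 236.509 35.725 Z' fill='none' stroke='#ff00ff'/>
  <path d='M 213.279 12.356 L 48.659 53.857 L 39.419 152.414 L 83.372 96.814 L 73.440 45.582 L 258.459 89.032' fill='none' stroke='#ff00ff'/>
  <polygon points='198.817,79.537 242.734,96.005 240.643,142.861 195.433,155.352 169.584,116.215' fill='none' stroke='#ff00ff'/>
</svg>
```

1 u = 1 mm; y_m = 165.029 − y.

[1] `<polygon>` rectangle, #ff00ff→score S633 F2392: (92.427,97.108) → (178.600,97.108) → (178.600,51.865) → (92.427,51.865) → (92.427,97.108) (closed)

[2] `<path>` regular polygon, #ff00ff→score S633 F2392: (228.823,126.244) → (221.224,129.515) → (218.164,137.201) → (221.435,144.800) → (229.121,147.860) → (236.720,144.589) → (239.780,136.903) → (236.509,129.304) → (228.823,126.244) (closed)

[3] `<path>` open polyline, #ff00ff→score S633 F2392: (213.279,152.673) → (48.659,111.172) → (39.419,12.615) → (83.372,68.215) → (73.440,119.447) → (258.459,75.997)

[4] `<polygon>` regular polygon, #ff00ff→score S633 F2392: (198.817,85.492) → (242.734,69.024) → (240.643,22.168) → (195.433,9.677) → (169.584,48.814) → (198.817,85.492) (closed)

(Gcodetools for Inkscape — laser output)
G21
G90
G00 X92.427 Y97.108
M4 S633
G1 X178.600 Y97.108 F2392
G1 X178.600 Y51.865
G1 X92.427 Y51.865
G1 X92.427 Y97.108
M5
G00 X228.823 Y126.244
M4 S633
G1 X221.224 Y129.515 F2392
G1 X218.164 Y137.201
G1 X221.435 Y144.800
G1 X229.121 Y147.860
G1 X236.720 Y144.589
G1 X239.780 Y136.903
G1 X236.509 Y129.304
G1 X228.823 Y126.244
M5
G00 X213.279 Y152.673
M4 S633
G1 X48.659 Y111.172 F2392
G1 X39.419 Y12.615
G1 X83.372 Y68.215
G1 X73.440 Y119.447
G1 X258.459 Y75.997
M5
G00 X198.817 Y85.492
M4 S633
G1 X242.734 Y69.024 F2392
G1 X240.643 Y22.168
G1 X195.433 Y9.677
G1 X169.584 Y48.814
G1 X198.817 Y85.492
M5
G00 X0.000 Y0.000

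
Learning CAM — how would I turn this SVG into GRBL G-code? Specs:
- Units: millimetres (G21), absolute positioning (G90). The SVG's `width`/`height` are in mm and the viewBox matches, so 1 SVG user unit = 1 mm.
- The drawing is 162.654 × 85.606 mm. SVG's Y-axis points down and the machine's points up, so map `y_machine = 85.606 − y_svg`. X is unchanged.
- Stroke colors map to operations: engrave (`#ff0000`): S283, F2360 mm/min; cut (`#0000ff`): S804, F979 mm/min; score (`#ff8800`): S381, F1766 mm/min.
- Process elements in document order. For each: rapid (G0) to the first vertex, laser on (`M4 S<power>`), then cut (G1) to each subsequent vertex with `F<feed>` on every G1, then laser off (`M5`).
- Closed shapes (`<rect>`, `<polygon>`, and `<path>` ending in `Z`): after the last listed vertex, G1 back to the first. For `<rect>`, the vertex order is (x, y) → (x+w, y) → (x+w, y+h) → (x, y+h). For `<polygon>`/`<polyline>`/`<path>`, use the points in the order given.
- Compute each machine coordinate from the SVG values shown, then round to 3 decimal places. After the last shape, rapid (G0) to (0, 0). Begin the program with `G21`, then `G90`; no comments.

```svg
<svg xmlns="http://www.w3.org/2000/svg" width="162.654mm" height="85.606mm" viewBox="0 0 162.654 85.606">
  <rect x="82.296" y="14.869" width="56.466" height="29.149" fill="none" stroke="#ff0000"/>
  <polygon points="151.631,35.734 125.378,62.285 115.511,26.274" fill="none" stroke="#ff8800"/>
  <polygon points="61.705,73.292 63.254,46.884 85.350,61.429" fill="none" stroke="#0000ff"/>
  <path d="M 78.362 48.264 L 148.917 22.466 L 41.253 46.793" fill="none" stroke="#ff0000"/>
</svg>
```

G21
G90
G0 X82.296 Y70.737
M4 S283
G1 X138.762 Y70.737 F2360
G1 X138.762 Y41.588 F2360
G1 X82.296 Y41.588 F2360
G1 X82.296 Y70.737 F2360
M5
G0 X151.631 Y49.872
M4 S381
G1 X125.378 Y23.321 F1766
G1 X115.511 Y59.332 F1766
G1 X151.631 Y49.872 F1766
M5
G0 X61.705 Y12.314
M4 S804
G1 X63.254 Y38.722 F979
G1 X85.350 Y24.177 F979
G1 X61.705 Y12.314 F979
M5
G0 X78.362 Y37.342
M4 S283
G1 X148.917 Y63.140 F2360
G1 X41.253 Y38.813 F2360
M5
G0 X0.000 Y0.000

Since the viewBox matches the mm dimensions, user units are millimetres directly. The only transform is the Y-flip y_m = 85.606 − y_svg.

Shape 1 is a rectangle drawn with `<rect>`. Its stroke #ff0000 means engrave at S283, F2360. After flipping Y the toolpath is (82.296,70.737) → (138.762,70.737) → (138.762,41.588) → (82.296,41.588) → (82.296,70.737), returning to the start.

Shape 2 is a regular polygon drawn with `<polygon>`. Its stroke #ff8800 means score at S381, F1766. After flipping Y the toolpath is (151.631,49.872) → (125.378,23.321) → (115.511,59.332) → (151.631,49.872), returning to the start.

Shape 3 is a regular polygon drawn with `<polygon>`. Its stroke #0000ff means cut at S804, F979. After flipping Y the toolpath is (61.705,12.314) → (63.254,38.722) → (85.350,24.177) → (61.705,12.314), returning to the start.

Shape 4 is a open polyline drawn with `<path>`. Its stroke #ff0000 means engrave at S283, F2360. After flipping Y the toolpath is (78.362,37.342) → (148.917,63.140) → (41.253,38.813).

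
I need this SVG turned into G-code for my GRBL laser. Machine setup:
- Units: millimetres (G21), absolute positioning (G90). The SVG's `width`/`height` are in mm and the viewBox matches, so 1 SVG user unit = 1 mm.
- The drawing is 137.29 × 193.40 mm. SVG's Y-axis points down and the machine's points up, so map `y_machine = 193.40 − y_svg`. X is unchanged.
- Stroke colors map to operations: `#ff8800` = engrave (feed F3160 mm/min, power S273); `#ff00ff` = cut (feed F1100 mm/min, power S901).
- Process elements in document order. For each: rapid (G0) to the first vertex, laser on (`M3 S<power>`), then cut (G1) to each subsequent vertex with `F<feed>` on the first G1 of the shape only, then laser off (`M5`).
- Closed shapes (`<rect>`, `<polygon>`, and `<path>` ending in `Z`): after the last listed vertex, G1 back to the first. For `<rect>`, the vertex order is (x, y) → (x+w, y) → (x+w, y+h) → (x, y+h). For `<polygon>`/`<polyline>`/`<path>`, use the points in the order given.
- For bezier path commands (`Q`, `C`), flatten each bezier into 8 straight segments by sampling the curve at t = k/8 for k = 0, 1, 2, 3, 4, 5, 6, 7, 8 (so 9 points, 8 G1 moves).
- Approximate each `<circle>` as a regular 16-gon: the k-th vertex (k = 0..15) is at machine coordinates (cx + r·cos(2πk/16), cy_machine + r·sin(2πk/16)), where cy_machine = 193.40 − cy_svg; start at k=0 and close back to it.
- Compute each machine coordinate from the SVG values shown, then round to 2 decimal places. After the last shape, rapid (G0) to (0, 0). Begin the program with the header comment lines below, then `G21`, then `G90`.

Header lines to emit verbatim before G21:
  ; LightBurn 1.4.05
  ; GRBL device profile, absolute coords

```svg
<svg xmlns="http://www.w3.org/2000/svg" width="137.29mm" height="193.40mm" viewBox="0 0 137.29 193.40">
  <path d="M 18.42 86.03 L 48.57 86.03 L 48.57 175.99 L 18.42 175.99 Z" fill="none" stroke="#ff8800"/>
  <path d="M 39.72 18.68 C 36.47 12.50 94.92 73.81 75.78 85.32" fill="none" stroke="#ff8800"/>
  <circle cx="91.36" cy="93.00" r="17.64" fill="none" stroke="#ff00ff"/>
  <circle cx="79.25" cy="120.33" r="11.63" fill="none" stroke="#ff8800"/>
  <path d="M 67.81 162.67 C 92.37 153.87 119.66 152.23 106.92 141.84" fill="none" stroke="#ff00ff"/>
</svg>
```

viewBox `0 0 137.29 193.40` with mm width/height → 1 unit = 1 mm. Flip: y_m = 193.40 − y_svg.

**Shape 1** — `<path>` rectangle, stroke `#ff8800` → engrave (S273, F3160). Machine vertices: (18.42,107.37) → (48.57,107.37) → (48.57,17.41) → (18.42,17.41) → (18.42,107.37). Closed: final G1 returns to the first vertex.

**Shape 2** — `<path>` cubic bezier, stroke `#ff8800` → engrave (S273, F3160). Control points (SVG): P0=(39.72,18.68), P1=(36.47,12.50), P2=(94.92,73.81), P3=(75.78,85.32); sampled at t=k/8. Machine vertices: (39.72,174.72) → (41.12,174.10) → (46.67,168.53) → (54.75,159.39) → (63.71,148.03) → (71.92,135.85) → (77.76,124.22) → (79.59,114.50) → (75.78,108.08). Open path.

**Shape 3** — `<circle>` circle, stroke `#ff00ff` → cut (S901, F1100). Machine vertices: (109.00,100.40) → (107.66,107.15) → (103.83,112.87) → (98.11,116.70) → (91.36,118.04) → (84.61,116.70) → (78.89,112.87) → (75.06,107.15) → (73.72,100.40) → (75.06,93.65) → (78.89,87.93) → (84.61,84.10) → (91.36,82.76) → (98.11,84.10) → (103.83,87.93) → (107.66,93.65) → (109.00,100.40). Closed: final G1 returns to the first vertex.

**Shape 4** — `<circle>` circle, stroke `#ff8800` → engrave (S273, F3160). Machine vertices: (90.88,73.07) → (89.99,77.52) → (87.47,81.29) → (83.70,83.81) → (79.25,84.70) → (74.80,83.81) → (71.03,81.29) → (68.51,77.52) → (67.62,73.07) → (68.51,68.62) → (71.03,64.85) → (74.80,62.33) → (79.25,61.44) → (83.70,62.33) → (87.47,64.85) → (89.99,68.62) → (90.88,73.07). Closed: final G1 returns to the first vertex.

**Shape 5** — `<path>` cubic bezier, stroke `#ff00ff` → cut (S901, F1100). Control points (SVG): P0=(67.81,162.67), P1=(92.37,153.87), P2=(119.66,152.23), P3=(106.92,141.84); sampled at t=k/8. Machine vertices: (67.81,30.73) → (77.06,33.73) → (86.07,36.24) → (94.34,38.45) → (101.35,40.55) → (106.62,42.72) → (109.64,45.16) → (109.90,48.04) → (106.92,51.56). Open path.

; LightBurn 1.4.05
; GRBL device profile, absolute coords
G21
G90
G0 X18.42 Y107.37
M3 S273
G1 X48.57 Y107.37 F3160
G1 X48.57 Y17.41
G1 X18.42 Y17.41
G1 X18.42 Y107.37
M5
G0 X39.72 Y174.72
M3 S273
G1 X41.12 Y174.10 F3160
G1 X46.67 Y168.53
G1 X54.75 Y159.39
G1 X63.71 Y148.03
G1 X71.92 Y135.85
G1 X77.76 Y124.22
G1 X79.59 Y114.50
G1 X75.78 Y108.08
M5
G0 X109.00 Y100.40
M3 S901
G1 X107.66 Y107.15 F1100
G1 X103.83 Y112.87
G1 X98.11 Y116.70
G1 X91.36 Y118.04
G1 X84.61 Y116.70
G1 X78.89 Y112.87
G1 X75.06 Y107.15
G1 X73.72 Y100.40
G1 X75.06 Y93.65
G1 X78.89 Y87.93
G1 X84.61 Y84.10
G1 X91.36 Y82.76
G1 X98.11 Y84.10
G1 X103.83 Y87.93
G1 X107.66 Y93.65
G1 X109.00 Y100.40
M5
G0 X90.88 Y73.07
M3 S273
G1 X89.99 Y77.52 F3160
G1 X87.47 Y81.29
G1 X83.70 Y83.81
G1 X79.25 Y84.70
G1 X74.80 Y83.81
G1 X71.03 Y81.29
G1 X68.51 Y77.52
G1 X67.62 Y73.07
G1 X68.51 Y68.62
G1 X71.03 Y64.85
G1 X74.80 Y62.33
G1 X79.25 Y61.44
G1 X83.70 Y62.33
G1 X87.47 Y64.85
G1 X89.99 Y68.62
G1 X90.88 Y73.07
M5
G0 X67.81 Y30.73
M3 S901
G1 X77.06 Y33.73 F1100
G1 X86.07 Y36.24
G1 X94.34 Y38.45
G1 X101.35 Y40.55
G1 X106.62 Y42.72
G1 X109.64 Y45.16
G1 X109.90 Y48.04
G1 X106.92 Y51.56
M5
G0 X0.00 Y0.00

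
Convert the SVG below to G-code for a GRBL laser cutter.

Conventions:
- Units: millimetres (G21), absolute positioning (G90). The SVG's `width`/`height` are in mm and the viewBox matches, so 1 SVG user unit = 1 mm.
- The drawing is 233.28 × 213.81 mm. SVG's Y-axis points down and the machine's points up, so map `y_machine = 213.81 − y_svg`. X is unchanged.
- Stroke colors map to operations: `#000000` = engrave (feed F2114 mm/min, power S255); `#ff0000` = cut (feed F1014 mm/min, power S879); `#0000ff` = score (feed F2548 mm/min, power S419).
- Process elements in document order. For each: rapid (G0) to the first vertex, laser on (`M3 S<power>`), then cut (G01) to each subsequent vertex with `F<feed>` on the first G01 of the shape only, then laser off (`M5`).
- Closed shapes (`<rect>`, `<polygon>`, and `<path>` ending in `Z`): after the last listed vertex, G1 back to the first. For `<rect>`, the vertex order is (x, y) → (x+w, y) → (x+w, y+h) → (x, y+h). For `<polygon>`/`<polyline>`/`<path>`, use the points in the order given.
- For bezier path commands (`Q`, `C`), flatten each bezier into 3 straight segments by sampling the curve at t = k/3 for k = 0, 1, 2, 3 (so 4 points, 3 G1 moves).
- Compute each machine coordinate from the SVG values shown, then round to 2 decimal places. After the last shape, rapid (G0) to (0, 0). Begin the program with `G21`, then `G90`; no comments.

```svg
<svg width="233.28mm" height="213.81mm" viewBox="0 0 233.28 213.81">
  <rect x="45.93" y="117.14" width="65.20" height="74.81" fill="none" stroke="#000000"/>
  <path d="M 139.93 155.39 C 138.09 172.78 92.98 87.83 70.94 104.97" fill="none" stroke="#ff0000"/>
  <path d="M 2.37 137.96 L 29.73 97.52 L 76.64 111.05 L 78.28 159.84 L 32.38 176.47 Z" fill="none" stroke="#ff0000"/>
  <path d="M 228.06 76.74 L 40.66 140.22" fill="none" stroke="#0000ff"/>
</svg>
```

Since the viewBox matches the mm dimensions, user units are millimetres directly. The only transform is the Y-flip y_m = 213.81 − y_svg.

Shape 1 is a rectangle drawn with `<rect>`. Its stroke #000000 means engrave at S255, F2114. After flipping Y the toolpath is (45.93,96.67) → (111.13,96.67) → (111.13,21.86) → (45.93,21.86) → (45.93,96.67), returning to the start.

Shape 2 is a cubic bezier drawn with `<path>`. Its stroke #ff0000 means cut at S879, F1014. After flipping Y the toolpath is (139.93,58.42) → (126.12,67.57) → (98.21,99.52) → (70.94,108.84).

Shape 3 is a regular polygon drawn with `<path>`. Its stroke #ff0000 means cut at S879, F1014. After flipping Y the toolpath is (2.37,75.85) → (29.73,116.29) → (76.64,102.76) → (78.28,53.97) → (32.38,37.34) → (2.37,75.85), returning to the start.

Shape 4 is a line segment drawn with `<path>`. Its stroke #0000ff means score at S419, F2548. After flipping Y the toolpath is (228.06,137.07) → (40.66,73.59).

G21
G90
G0 X45.93 Y96.67
M3 S255
G01 X111.13 Y96.67 F2114
G01 X111.13 Y21.86
G01 X45.93 Y21.86
G01 X45.93 Y96.67
M5
G0 X139.93 Y58.42
M3 S879
G01 X126.12 Y67.57 F1014
G01 X98.21 Y99.52
G01 X70.94 Y108.84
M5
G0 X2.37 Y75.85
M3 S879
G01 X29.73 Y116.29 F1014
G01 X76.64 Y102.76
G01 X78.28 Y53.97
G01 X32.38 Y37.34
G01 X2.37 Y75.85
M5
G0 X228.06 Y137.07
M3 S419
G01 X40.66 Y73.59 F2548
M5
G0 X0.00 Y0.00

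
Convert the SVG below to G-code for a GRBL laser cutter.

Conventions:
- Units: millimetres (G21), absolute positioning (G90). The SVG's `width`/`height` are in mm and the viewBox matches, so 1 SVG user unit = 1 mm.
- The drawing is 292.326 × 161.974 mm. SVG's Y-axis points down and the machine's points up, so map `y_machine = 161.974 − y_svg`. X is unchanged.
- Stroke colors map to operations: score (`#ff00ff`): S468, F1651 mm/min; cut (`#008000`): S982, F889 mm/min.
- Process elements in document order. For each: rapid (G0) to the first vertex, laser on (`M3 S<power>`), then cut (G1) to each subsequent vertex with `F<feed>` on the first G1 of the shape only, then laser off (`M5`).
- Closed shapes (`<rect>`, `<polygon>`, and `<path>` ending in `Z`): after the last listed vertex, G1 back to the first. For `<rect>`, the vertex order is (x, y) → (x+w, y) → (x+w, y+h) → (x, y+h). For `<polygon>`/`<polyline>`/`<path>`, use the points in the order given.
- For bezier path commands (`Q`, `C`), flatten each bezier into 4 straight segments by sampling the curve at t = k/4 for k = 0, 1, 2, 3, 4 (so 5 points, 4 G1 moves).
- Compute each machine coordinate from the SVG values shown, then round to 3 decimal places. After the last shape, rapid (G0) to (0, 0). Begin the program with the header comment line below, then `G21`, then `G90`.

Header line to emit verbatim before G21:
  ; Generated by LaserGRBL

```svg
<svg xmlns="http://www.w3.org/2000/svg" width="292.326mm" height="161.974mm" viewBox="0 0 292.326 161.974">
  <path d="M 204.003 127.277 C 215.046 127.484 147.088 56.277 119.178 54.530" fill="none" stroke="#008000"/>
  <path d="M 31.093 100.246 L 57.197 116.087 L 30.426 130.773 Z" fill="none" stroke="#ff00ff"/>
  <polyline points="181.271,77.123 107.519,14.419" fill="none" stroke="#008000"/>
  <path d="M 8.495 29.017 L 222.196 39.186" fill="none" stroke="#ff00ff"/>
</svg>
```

; Generated by LaserGRBL
G21
G90
G0 X204.003 Y34.697
M3 S982
G1 X199.333 Y45.731 F889
G1 X176.198 Y70.338
G1 X145.759 Y95.311
G1 X119.178 Y107.444
M5
G0 X31.093 Y61.728
M3 S468
G1 X57.197 Y45.887 F1651
G1 X30.426 Y31.201
G1 X31.093 Y61.728
M5
G0 X181.271 Y84.851
M3 S982
G1 X107.519 Y147.555 F889
M5
G0 X8.495 Y132.957
M3 S468
G1 X222.196 Y122.788 F1651
M5
G0 X0.000 Y0.000

viewBox `0 0 292.326 161.974` with mm width/height → 1 unit = 1 mm. Flip: y_m = 161.974 − y_svg.

**Shape 1** — `<path>` cubic bezier, stroke `#008000` → cut (S982, F889). Control points (SVG): P0=(204.003,127.277), P1=(215.046,127.484), P2=(147.088,56.277), P3=(119.178,54.530); sampled at t=k/4. Machine vertices: (204.003,34.697) → (199.333,45.731) → (176.198,70.338) → (145.759,95.311) → (119.178,107.444). Open path.

**Shape 2** — `<path>` regular polygon, stroke `#ff00ff` → score (S468, F1651). Machine vertices: (31.093,61.728) → (57.197,45.887) → (30.426,31.201) → (31.093,61.728). Closed: final G1 returns to the first vertex.

**Shape 3** — `<polyline>` line segment, stroke `#008000` → cut (S982, F889). Machine vertices: (181.271,84.851) → (107.519,147.555). Open path.

**Shape 4** — `<path>` line segment, stroke `#ff00ff` → score (S468, F1651). Machine vertices: (8.495,132.957) → (222.196,122.788). Open path.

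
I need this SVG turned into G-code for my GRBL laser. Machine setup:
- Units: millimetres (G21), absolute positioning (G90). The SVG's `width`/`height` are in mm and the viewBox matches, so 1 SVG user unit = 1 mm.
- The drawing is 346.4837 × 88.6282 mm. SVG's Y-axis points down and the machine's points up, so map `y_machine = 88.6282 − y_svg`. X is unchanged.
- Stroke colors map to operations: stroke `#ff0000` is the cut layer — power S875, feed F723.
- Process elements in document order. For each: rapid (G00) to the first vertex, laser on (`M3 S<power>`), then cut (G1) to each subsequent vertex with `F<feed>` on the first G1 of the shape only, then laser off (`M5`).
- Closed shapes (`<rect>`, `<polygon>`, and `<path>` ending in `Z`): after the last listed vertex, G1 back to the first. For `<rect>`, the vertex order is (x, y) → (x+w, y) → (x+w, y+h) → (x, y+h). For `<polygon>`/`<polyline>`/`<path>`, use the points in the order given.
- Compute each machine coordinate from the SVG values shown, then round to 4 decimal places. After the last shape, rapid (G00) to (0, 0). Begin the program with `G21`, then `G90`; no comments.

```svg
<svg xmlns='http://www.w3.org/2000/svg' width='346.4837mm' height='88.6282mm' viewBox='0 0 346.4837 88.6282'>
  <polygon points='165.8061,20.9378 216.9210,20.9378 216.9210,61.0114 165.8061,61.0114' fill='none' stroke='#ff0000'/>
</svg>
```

Since the viewBox matches the mm dimensions, user units are millimetres directly. The only transform is the Y-flip y_m = 88.6282 − y_svg.

Shape 1 is a rectangle drawn with `<polygon>`. Its stroke #ff0000 means cut at S875, F723. After flipping Y the toolpath is (165.8061,67.6904) → (216.9210,67.6904) → (216.9210,27.6168) → (165.8061,27.6168) → (165.8061,67.6904), returning to the start.

G21
G90
G00 X165.8061 Y67.6904
M3 S875
G1 X216.9210 Y67.6904 F723
G1 X216.9210 Y27.6168
G1 X165.8061 Y27.6168
G1 X165.8061 Y67.6904
M5
G00 X0.0000 Y0.0000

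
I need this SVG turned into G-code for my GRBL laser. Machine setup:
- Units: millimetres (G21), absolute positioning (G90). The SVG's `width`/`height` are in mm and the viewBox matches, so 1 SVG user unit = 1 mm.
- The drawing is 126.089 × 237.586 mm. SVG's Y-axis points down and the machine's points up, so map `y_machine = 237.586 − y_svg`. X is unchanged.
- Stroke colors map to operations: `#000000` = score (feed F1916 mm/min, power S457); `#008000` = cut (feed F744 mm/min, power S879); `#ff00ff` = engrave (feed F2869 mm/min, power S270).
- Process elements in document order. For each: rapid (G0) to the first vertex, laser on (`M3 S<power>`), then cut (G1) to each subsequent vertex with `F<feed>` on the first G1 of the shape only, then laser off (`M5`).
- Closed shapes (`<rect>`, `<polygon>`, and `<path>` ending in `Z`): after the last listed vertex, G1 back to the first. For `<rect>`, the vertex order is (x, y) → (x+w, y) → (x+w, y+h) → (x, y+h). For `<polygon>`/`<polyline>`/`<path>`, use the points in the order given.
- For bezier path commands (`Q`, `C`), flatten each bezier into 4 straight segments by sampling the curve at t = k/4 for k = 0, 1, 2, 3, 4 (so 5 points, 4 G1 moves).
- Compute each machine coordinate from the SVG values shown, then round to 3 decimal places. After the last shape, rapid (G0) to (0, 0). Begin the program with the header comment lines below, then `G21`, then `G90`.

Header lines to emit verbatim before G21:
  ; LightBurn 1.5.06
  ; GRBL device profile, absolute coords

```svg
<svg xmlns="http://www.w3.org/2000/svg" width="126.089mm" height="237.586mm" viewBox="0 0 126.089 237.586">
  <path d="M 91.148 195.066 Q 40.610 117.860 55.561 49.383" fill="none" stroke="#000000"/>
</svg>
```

; LightBurn 1.5.06
; GRBL device profile, absolute coords
G21
G90
G0 X91.148 Y42.520
M3 S457
G1 X69.972 Y80.577 F1916
G1 X56.982 Y117.544
G1 X52.179 Y153.419
G1 X55.561 Y188.203
M5
G0 X0.000 Y0.000

viewBox `0 0 126.089 237.586` with mm width/height → 1 unit = 1 mm. Flip: y_m = 237.586 − y_svg.

**Shape 1** — `<path>` quadratic bezier, stroke `#000000` → score (S457, F1916). Control points (SVG): P0=(91.148,195.066), P1=(40.610,117.860), P2=(55.561,49.383); sampled at t=k/4. Machine vertices: (91.148,42.520) → (69.972,80.577) → (56.982,117.544) → (52.179,153.419) → (55.561,188.203). Open path.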